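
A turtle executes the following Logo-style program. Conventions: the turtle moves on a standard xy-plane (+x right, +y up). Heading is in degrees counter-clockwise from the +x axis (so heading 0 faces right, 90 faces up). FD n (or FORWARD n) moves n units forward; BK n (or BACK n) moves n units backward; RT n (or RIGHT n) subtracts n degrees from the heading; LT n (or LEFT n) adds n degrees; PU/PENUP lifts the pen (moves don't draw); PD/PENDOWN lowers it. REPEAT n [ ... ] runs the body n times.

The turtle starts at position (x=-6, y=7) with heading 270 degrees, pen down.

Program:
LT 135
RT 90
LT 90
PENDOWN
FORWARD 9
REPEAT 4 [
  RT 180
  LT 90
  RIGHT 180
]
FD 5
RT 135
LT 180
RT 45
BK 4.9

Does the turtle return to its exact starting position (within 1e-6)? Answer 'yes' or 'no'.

Executing turtle program step by step:
Start: pos=(-6,7), heading=270, pen down
LT 135: heading 270 -> 45
RT 90: heading 45 -> 315
LT 90: heading 315 -> 45
PD: pen down
FD 9: (-6,7) -> (0.364,13.364) [heading=45, draw]
REPEAT 4 [
  -- iteration 1/4 --
  RT 180: heading 45 -> 225
  LT 90: heading 225 -> 315
  RT 180: heading 315 -> 135
  -- iteration 2/4 --
  RT 180: heading 135 -> 315
  LT 90: heading 315 -> 45
  RT 180: heading 45 -> 225
  -- iteration 3/4 --
  RT 180: heading 225 -> 45
  LT 90: heading 45 -> 135
  RT 180: heading 135 -> 315
  -- iteration 4/4 --
  RT 180: heading 315 -> 135
  LT 90: heading 135 -> 225
  RT 180: heading 225 -> 45
]
FD 5: (0.364,13.364) -> (3.899,16.899) [heading=45, draw]
RT 135: heading 45 -> 270
LT 180: heading 270 -> 90
RT 45: heading 90 -> 45
BK 4.9: (3.899,16.899) -> (0.435,13.435) [heading=45, draw]
Final: pos=(0.435,13.435), heading=45, 3 segment(s) drawn

Start position: (-6, 7)
Final position: (0.435, 13.435)
Distance = 9.1; >= 1e-6 -> NOT closed

Answer: no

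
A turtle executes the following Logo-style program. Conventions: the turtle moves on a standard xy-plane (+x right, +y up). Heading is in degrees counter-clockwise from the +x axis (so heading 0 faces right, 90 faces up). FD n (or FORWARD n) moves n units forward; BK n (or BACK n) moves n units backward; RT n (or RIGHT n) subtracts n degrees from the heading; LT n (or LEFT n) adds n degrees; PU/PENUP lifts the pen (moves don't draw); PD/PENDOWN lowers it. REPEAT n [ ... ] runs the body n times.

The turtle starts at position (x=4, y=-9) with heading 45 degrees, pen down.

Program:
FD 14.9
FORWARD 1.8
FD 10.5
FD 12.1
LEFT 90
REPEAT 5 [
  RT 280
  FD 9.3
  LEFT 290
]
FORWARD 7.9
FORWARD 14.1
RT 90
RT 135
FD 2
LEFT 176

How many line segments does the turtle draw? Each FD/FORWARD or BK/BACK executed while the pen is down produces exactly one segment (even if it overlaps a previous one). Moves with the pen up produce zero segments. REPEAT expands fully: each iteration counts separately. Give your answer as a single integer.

Answer: 12

Derivation:
Executing turtle program step by step:
Start: pos=(4,-9), heading=45, pen down
FD 14.9: (4,-9) -> (14.536,1.536) [heading=45, draw]
FD 1.8: (14.536,1.536) -> (15.809,2.809) [heading=45, draw]
FD 10.5: (15.809,2.809) -> (23.233,10.233) [heading=45, draw]
FD 12.1: (23.233,10.233) -> (31.789,18.789) [heading=45, draw]
LT 90: heading 45 -> 135
REPEAT 5 [
  -- iteration 1/5 --
  RT 280: heading 135 -> 215
  FD 9.3: (31.789,18.789) -> (24.171,13.455) [heading=215, draw]
  LT 290: heading 215 -> 145
  -- iteration 2/5 --
  RT 280: heading 145 -> 225
  FD 9.3: (24.171,13.455) -> (17.595,6.879) [heading=225, draw]
  LT 290: heading 225 -> 155
  -- iteration 3/5 --
  RT 280: heading 155 -> 235
  FD 9.3: (17.595,6.879) -> (12.261,-0.739) [heading=235, draw]
  LT 290: heading 235 -> 165
  -- iteration 4/5 --
  RT 280: heading 165 -> 245
  FD 9.3: (12.261,-0.739) -> (8.33,-9.168) [heading=245, draw]
  LT 290: heading 245 -> 175
  -- iteration 5/5 --
  RT 280: heading 175 -> 255
  FD 9.3: (8.33,-9.168) -> (5.923,-18.151) [heading=255, draw]
  LT 290: heading 255 -> 185
]
FD 7.9: (5.923,-18.151) -> (-1.946,-18.839) [heading=185, draw]
FD 14.1: (-1.946,-18.839) -> (-15.993,-20.068) [heading=185, draw]
RT 90: heading 185 -> 95
RT 135: heading 95 -> 320
FD 2: (-15.993,-20.068) -> (-14.461,-21.354) [heading=320, draw]
LT 176: heading 320 -> 136
Final: pos=(-14.461,-21.354), heading=136, 12 segment(s) drawn
Segments drawn: 12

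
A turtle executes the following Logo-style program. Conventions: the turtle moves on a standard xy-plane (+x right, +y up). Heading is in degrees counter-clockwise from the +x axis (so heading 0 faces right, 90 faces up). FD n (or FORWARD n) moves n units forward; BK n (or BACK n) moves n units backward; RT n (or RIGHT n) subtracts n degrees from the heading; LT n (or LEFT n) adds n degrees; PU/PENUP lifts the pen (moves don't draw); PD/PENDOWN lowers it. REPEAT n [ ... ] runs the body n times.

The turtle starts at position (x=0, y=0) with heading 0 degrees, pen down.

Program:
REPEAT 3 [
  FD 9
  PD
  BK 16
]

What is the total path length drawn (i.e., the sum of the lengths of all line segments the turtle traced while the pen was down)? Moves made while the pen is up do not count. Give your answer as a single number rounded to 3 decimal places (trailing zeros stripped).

Answer: 75

Derivation:
Executing turtle program step by step:
Start: pos=(0,0), heading=0, pen down
REPEAT 3 [
  -- iteration 1/3 --
  FD 9: (0,0) -> (9,0) [heading=0, draw]
  PD: pen down
  BK 16: (9,0) -> (-7,0) [heading=0, draw]
  -- iteration 2/3 --
  FD 9: (-7,0) -> (2,0) [heading=0, draw]
  PD: pen down
  BK 16: (2,0) -> (-14,0) [heading=0, draw]
  -- iteration 3/3 --
  FD 9: (-14,0) -> (-5,0) [heading=0, draw]
  PD: pen down
  BK 16: (-5,0) -> (-21,0) [heading=0, draw]
]
Final: pos=(-21,0), heading=0, 6 segment(s) drawn

Segment lengths:
  seg 1: (0,0) -> (9,0), length = 9
  seg 2: (9,0) -> (-7,0), length = 16
  seg 3: (-7,0) -> (2,0), length = 9
  seg 4: (2,0) -> (-14,0), length = 16
  seg 5: (-14,0) -> (-5,0), length = 9
  seg 6: (-5,0) -> (-21,0), length = 16
Total = 75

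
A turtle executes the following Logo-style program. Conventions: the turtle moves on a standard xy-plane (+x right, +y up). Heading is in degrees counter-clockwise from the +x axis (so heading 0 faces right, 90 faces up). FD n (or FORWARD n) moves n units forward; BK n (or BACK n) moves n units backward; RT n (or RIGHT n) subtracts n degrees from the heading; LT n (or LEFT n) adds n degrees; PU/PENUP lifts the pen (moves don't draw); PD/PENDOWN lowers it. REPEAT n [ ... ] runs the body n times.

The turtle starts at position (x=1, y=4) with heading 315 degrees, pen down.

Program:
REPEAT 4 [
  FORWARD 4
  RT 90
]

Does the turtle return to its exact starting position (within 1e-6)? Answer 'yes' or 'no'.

Executing turtle program step by step:
Start: pos=(1,4), heading=315, pen down
REPEAT 4 [
  -- iteration 1/4 --
  FD 4: (1,4) -> (3.828,1.172) [heading=315, draw]
  RT 90: heading 315 -> 225
  -- iteration 2/4 --
  FD 4: (3.828,1.172) -> (1,-1.657) [heading=225, draw]
  RT 90: heading 225 -> 135
  -- iteration 3/4 --
  FD 4: (1,-1.657) -> (-1.828,1.172) [heading=135, draw]
  RT 90: heading 135 -> 45
  -- iteration 4/4 --
  FD 4: (-1.828,1.172) -> (1,4) [heading=45, draw]
  RT 90: heading 45 -> 315
]
Final: pos=(1,4), heading=315, 4 segment(s) drawn

Start position: (1, 4)
Final position: (1, 4)
Distance = 0; < 1e-6 -> CLOSED

Answer: yes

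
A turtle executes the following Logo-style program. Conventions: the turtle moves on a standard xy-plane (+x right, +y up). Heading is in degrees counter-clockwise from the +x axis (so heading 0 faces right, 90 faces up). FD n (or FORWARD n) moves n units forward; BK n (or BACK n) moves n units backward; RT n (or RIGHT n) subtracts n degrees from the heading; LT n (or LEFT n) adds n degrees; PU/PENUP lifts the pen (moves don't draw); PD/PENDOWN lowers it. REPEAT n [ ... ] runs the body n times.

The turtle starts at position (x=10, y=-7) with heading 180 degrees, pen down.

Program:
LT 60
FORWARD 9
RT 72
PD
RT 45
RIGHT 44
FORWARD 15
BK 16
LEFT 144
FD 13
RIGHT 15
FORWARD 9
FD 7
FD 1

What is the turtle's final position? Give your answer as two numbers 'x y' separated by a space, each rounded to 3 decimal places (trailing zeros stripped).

Answer: -19.209 -32.623

Derivation:
Executing turtle program step by step:
Start: pos=(10,-7), heading=180, pen down
LT 60: heading 180 -> 240
FD 9: (10,-7) -> (5.5,-14.794) [heading=240, draw]
RT 72: heading 240 -> 168
PD: pen down
RT 45: heading 168 -> 123
RT 44: heading 123 -> 79
FD 15: (5.5,-14.794) -> (8.362,-0.07) [heading=79, draw]
BK 16: (8.362,-0.07) -> (5.309,-15.776) [heading=79, draw]
LT 144: heading 79 -> 223
FD 13: (5.309,-15.776) -> (-4.198,-24.642) [heading=223, draw]
RT 15: heading 223 -> 208
FD 9: (-4.198,-24.642) -> (-12.145,-28.867) [heading=208, draw]
FD 7: (-12.145,-28.867) -> (-18.326,-32.153) [heading=208, draw]
FD 1: (-18.326,-32.153) -> (-19.209,-32.623) [heading=208, draw]
Final: pos=(-19.209,-32.623), heading=208, 7 segment(s) drawn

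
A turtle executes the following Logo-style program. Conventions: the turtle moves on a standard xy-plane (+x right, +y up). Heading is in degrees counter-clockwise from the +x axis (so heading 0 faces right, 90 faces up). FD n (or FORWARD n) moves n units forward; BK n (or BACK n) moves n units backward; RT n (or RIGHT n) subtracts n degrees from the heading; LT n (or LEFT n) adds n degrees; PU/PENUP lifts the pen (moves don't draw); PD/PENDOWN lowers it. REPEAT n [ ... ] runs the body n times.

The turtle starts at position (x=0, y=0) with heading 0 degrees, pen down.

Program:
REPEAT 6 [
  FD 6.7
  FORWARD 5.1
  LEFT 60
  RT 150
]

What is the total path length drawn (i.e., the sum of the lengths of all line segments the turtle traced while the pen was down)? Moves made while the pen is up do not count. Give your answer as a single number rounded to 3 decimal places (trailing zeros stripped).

Executing turtle program step by step:
Start: pos=(0,0), heading=0, pen down
REPEAT 6 [
  -- iteration 1/6 --
  FD 6.7: (0,0) -> (6.7,0) [heading=0, draw]
  FD 5.1: (6.7,0) -> (11.8,0) [heading=0, draw]
  LT 60: heading 0 -> 60
  RT 150: heading 60 -> 270
  -- iteration 2/6 --
  FD 6.7: (11.8,0) -> (11.8,-6.7) [heading=270, draw]
  FD 5.1: (11.8,-6.7) -> (11.8,-11.8) [heading=270, draw]
  LT 60: heading 270 -> 330
  RT 150: heading 330 -> 180
  -- iteration 3/6 --
  FD 6.7: (11.8,-11.8) -> (5.1,-11.8) [heading=180, draw]
  FD 5.1: (5.1,-11.8) -> (0,-11.8) [heading=180, draw]
  LT 60: heading 180 -> 240
  RT 150: heading 240 -> 90
  -- iteration 4/6 --
  FD 6.7: (0,-11.8) -> (0,-5.1) [heading=90, draw]
  FD 5.1: (0,-5.1) -> (0,0) [heading=90, draw]
  LT 60: heading 90 -> 150
  RT 150: heading 150 -> 0
  -- iteration 5/6 --
  FD 6.7: (0,0) -> (6.7,0) [heading=0, draw]
  FD 5.1: (6.7,0) -> (11.8,0) [heading=0, draw]
  LT 60: heading 0 -> 60
  RT 150: heading 60 -> 270
  -- iteration 6/6 --
  FD 6.7: (11.8,0) -> (11.8,-6.7) [heading=270, draw]
  FD 5.1: (11.8,-6.7) -> (11.8,-11.8) [heading=270, draw]
  LT 60: heading 270 -> 330
  RT 150: heading 330 -> 180
]
Final: pos=(11.8,-11.8), heading=180, 12 segment(s) drawn

Segment lengths:
  seg 1: (0,0) -> (6.7,0), length = 6.7
  seg 2: (6.7,0) -> (11.8,0), length = 5.1
  seg 3: (11.8,0) -> (11.8,-6.7), length = 6.7
  seg 4: (11.8,-6.7) -> (11.8,-11.8), length = 5.1
  seg 5: (11.8,-11.8) -> (5.1,-11.8), length = 6.7
  seg 6: (5.1,-11.8) -> (0,-11.8), length = 5.1
  seg 7: (0,-11.8) -> (0,-5.1), length = 6.7
  seg 8: (0,-5.1) -> (0,0), length = 5.1
  seg 9: (0,0) -> (6.7,0), length = 6.7
  seg 10: (6.7,0) -> (11.8,0), length = 5.1
  seg 11: (11.8,0) -> (11.8,-6.7), length = 6.7
  seg 12: (11.8,-6.7) -> (11.8,-11.8), length = 5.1
Total = 70.8

Answer: 70.8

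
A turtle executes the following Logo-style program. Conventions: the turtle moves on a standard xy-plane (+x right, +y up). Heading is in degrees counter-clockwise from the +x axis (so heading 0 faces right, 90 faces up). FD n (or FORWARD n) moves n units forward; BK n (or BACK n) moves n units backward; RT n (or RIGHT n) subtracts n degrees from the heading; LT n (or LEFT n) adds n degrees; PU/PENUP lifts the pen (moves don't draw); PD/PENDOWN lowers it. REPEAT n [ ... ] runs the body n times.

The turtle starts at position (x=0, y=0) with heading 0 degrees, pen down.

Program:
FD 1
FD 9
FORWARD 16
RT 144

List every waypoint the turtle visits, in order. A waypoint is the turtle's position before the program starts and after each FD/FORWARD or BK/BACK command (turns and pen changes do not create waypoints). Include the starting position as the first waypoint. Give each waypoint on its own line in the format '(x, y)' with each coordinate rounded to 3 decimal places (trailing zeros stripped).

Executing turtle program step by step:
Start: pos=(0,0), heading=0, pen down
FD 1: (0,0) -> (1,0) [heading=0, draw]
FD 9: (1,0) -> (10,0) [heading=0, draw]
FD 16: (10,0) -> (26,0) [heading=0, draw]
RT 144: heading 0 -> 216
Final: pos=(26,0), heading=216, 3 segment(s) drawn
Waypoints (4 total):
(0, 0)
(1, 0)
(10, 0)
(26, 0)

Answer: (0, 0)
(1, 0)
(10, 0)
(26, 0)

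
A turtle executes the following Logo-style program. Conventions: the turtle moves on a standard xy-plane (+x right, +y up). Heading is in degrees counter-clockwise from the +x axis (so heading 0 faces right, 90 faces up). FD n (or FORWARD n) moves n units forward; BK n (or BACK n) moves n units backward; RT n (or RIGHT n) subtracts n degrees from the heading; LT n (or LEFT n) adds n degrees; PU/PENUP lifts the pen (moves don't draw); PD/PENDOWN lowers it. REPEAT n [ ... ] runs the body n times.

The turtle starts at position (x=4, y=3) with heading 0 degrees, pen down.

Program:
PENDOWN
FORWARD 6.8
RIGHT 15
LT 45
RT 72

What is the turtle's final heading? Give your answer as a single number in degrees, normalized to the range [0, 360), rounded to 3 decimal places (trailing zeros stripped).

Executing turtle program step by step:
Start: pos=(4,3), heading=0, pen down
PD: pen down
FD 6.8: (4,3) -> (10.8,3) [heading=0, draw]
RT 15: heading 0 -> 345
LT 45: heading 345 -> 30
RT 72: heading 30 -> 318
Final: pos=(10.8,3), heading=318, 1 segment(s) drawn

Answer: 318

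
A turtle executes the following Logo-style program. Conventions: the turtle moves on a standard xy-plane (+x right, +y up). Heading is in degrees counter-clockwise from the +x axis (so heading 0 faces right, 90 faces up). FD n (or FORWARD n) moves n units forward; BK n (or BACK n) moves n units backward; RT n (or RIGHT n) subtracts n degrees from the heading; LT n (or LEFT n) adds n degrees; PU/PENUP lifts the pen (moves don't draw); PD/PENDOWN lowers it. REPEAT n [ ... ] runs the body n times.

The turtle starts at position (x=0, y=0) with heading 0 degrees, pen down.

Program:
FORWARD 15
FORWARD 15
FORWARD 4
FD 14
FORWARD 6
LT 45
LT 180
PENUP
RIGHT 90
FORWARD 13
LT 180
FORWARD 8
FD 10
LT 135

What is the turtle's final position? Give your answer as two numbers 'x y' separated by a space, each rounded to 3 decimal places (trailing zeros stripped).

Answer: 57.536 -3.536

Derivation:
Executing turtle program step by step:
Start: pos=(0,0), heading=0, pen down
FD 15: (0,0) -> (15,0) [heading=0, draw]
FD 15: (15,0) -> (30,0) [heading=0, draw]
FD 4: (30,0) -> (34,0) [heading=0, draw]
FD 14: (34,0) -> (48,0) [heading=0, draw]
FD 6: (48,0) -> (54,0) [heading=0, draw]
LT 45: heading 0 -> 45
LT 180: heading 45 -> 225
PU: pen up
RT 90: heading 225 -> 135
FD 13: (54,0) -> (44.808,9.192) [heading=135, move]
LT 180: heading 135 -> 315
FD 8: (44.808,9.192) -> (50.464,3.536) [heading=315, move]
FD 10: (50.464,3.536) -> (57.536,-3.536) [heading=315, move]
LT 135: heading 315 -> 90
Final: pos=(57.536,-3.536), heading=90, 5 segment(s) drawn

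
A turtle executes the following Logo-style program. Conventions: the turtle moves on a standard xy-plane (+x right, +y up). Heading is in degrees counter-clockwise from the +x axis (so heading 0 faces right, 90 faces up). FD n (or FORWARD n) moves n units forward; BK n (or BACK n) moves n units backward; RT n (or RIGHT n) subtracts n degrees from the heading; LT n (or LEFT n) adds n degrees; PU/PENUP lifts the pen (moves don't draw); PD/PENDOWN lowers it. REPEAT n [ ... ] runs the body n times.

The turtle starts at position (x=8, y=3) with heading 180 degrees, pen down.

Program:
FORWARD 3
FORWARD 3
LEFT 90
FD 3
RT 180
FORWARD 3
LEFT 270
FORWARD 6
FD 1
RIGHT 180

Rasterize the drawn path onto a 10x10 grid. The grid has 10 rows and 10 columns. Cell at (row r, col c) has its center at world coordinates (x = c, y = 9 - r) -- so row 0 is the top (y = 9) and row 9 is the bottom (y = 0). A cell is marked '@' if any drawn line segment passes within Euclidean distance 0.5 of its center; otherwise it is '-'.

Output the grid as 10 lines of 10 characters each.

Answer: ----------
----------
----------
----------
----------
----------
--@@@@@@@@
--@-------
--@-------
--@-------

Derivation:
Segment 0: (8,3) -> (5,3)
Segment 1: (5,3) -> (2,3)
Segment 2: (2,3) -> (2,0)
Segment 3: (2,0) -> (2,3)
Segment 4: (2,3) -> (8,3)
Segment 5: (8,3) -> (9,3)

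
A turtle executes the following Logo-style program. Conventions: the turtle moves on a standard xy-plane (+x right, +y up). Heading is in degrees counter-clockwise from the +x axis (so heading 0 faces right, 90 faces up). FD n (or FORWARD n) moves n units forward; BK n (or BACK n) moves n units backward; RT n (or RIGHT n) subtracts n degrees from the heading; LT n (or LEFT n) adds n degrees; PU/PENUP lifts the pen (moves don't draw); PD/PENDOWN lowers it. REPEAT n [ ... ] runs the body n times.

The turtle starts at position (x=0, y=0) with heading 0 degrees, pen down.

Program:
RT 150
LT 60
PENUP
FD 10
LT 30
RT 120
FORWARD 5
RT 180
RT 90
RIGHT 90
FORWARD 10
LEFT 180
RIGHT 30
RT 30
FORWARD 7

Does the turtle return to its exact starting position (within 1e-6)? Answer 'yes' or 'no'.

Answer: no

Derivation:
Executing turtle program step by step:
Start: pos=(0,0), heading=0, pen down
RT 150: heading 0 -> 210
LT 60: heading 210 -> 270
PU: pen up
FD 10: (0,0) -> (0,-10) [heading=270, move]
LT 30: heading 270 -> 300
RT 120: heading 300 -> 180
FD 5: (0,-10) -> (-5,-10) [heading=180, move]
RT 180: heading 180 -> 0
RT 90: heading 0 -> 270
RT 90: heading 270 -> 180
FD 10: (-5,-10) -> (-15,-10) [heading=180, move]
LT 180: heading 180 -> 0
RT 30: heading 0 -> 330
RT 30: heading 330 -> 300
FD 7: (-15,-10) -> (-11.5,-16.062) [heading=300, move]
Final: pos=(-11.5,-16.062), heading=300, 0 segment(s) drawn

Start position: (0, 0)
Final position: (-11.5, -16.062)
Distance = 19.755; >= 1e-6 -> NOT closed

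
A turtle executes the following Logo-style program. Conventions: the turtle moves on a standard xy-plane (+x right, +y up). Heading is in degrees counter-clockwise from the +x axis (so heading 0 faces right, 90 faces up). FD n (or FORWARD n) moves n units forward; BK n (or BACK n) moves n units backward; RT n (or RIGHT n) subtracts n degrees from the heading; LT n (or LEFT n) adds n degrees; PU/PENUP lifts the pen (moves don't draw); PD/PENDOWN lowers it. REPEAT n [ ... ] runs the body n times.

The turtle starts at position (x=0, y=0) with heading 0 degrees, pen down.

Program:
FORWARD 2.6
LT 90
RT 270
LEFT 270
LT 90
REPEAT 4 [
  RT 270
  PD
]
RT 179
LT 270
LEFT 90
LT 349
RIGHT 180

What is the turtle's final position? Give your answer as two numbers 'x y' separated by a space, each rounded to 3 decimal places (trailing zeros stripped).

Executing turtle program step by step:
Start: pos=(0,0), heading=0, pen down
FD 2.6: (0,0) -> (2.6,0) [heading=0, draw]
LT 90: heading 0 -> 90
RT 270: heading 90 -> 180
LT 270: heading 180 -> 90
LT 90: heading 90 -> 180
REPEAT 4 [
  -- iteration 1/4 --
  RT 270: heading 180 -> 270
  PD: pen down
  -- iteration 2/4 --
  RT 270: heading 270 -> 0
  PD: pen down
  -- iteration 3/4 --
  RT 270: heading 0 -> 90
  PD: pen down
  -- iteration 4/4 --
  RT 270: heading 90 -> 180
  PD: pen down
]
RT 179: heading 180 -> 1
LT 270: heading 1 -> 271
LT 90: heading 271 -> 1
LT 349: heading 1 -> 350
RT 180: heading 350 -> 170
Final: pos=(2.6,0), heading=170, 1 segment(s) drawn

Answer: 2.6 0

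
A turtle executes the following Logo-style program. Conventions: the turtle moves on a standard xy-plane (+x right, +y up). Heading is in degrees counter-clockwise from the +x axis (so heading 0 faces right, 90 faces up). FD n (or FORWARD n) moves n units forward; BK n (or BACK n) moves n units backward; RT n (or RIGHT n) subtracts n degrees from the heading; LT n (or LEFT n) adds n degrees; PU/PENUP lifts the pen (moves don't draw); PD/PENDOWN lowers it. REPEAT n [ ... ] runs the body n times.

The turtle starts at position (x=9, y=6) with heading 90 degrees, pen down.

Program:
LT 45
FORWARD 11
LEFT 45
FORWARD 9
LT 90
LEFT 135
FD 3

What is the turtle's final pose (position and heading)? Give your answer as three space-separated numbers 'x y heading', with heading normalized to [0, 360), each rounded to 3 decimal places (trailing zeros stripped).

Executing turtle program step by step:
Start: pos=(9,6), heading=90, pen down
LT 45: heading 90 -> 135
FD 11: (9,6) -> (1.222,13.778) [heading=135, draw]
LT 45: heading 135 -> 180
FD 9: (1.222,13.778) -> (-7.778,13.778) [heading=180, draw]
LT 90: heading 180 -> 270
LT 135: heading 270 -> 45
FD 3: (-7.778,13.778) -> (-5.657,15.899) [heading=45, draw]
Final: pos=(-5.657,15.899), heading=45, 3 segment(s) drawn

Answer: -5.657 15.899 45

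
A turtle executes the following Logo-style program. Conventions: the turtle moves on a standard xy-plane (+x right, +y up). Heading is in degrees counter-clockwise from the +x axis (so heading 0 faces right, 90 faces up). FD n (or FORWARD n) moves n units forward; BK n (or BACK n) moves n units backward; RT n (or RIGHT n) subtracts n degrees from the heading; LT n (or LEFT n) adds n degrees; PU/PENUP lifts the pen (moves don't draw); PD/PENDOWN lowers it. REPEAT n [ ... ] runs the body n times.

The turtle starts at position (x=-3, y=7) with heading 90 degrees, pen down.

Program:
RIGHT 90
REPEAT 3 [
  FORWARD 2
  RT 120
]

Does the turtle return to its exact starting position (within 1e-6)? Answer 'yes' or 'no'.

Answer: yes

Derivation:
Executing turtle program step by step:
Start: pos=(-3,7), heading=90, pen down
RT 90: heading 90 -> 0
REPEAT 3 [
  -- iteration 1/3 --
  FD 2: (-3,7) -> (-1,7) [heading=0, draw]
  RT 120: heading 0 -> 240
  -- iteration 2/3 --
  FD 2: (-1,7) -> (-2,5.268) [heading=240, draw]
  RT 120: heading 240 -> 120
  -- iteration 3/3 --
  FD 2: (-2,5.268) -> (-3,7) [heading=120, draw]
  RT 120: heading 120 -> 0
]
Final: pos=(-3,7), heading=0, 3 segment(s) drawn

Start position: (-3, 7)
Final position: (-3, 7)
Distance = 0; < 1e-6 -> CLOSED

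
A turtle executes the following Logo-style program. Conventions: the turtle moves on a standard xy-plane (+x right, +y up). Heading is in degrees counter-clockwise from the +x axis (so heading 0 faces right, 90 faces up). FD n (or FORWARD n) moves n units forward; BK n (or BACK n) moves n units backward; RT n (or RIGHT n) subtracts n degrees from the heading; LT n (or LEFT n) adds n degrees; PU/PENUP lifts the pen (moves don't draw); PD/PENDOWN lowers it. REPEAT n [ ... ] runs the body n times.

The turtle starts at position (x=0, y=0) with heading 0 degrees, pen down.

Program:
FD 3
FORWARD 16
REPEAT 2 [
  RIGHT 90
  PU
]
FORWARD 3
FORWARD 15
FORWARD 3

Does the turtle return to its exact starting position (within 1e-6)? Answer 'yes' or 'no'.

Executing turtle program step by step:
Start: pos=(0,0), heading=0, pen down
FD 3: (0,0) -> (3,0) [heading=0, draw]
FD 16: (3,0) -> (19,0) [heading=0, draw]
REPEAT 2 [
  -- iteration 1/2 --
  RT 90: heading 0 -> 270
  PU: pen up
  -- iteration 2/2 --
  RT 90: heading 270 -> 180
  PU: pen up
]
FD 3: (19,0) -> (16,0) [heading=180, move]
FD 15: (16,0) -> (1,0) [heading=180, move]
FD 3: (1,0) -> (-2,0) [heading=180, move]
Final: pos=(-2,0), heading=180, 2 segment(s) drawn

Start position: (0, 0)
Final position: (-2, 0)
Distance = 2; >= 1e-6 -> NOT closed

Answer: no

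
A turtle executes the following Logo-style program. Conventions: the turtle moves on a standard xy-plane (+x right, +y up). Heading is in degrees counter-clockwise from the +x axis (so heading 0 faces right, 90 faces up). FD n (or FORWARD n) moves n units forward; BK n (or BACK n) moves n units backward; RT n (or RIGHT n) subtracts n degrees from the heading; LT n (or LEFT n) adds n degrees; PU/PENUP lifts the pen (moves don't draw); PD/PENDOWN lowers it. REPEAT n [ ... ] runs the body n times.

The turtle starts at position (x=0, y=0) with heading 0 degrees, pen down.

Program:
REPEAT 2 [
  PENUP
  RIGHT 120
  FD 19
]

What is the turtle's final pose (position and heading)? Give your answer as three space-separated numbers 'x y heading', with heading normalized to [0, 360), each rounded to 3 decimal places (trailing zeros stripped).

Executing turtle program step by step:
Start: pos=(0,0), heading=0, pen down
REPEAT 2 [
  -- iteration 1/2 --
  PU: pen up
  RT 120: heading 0 -> 240
  FD 19: (0,0) -> (-9.5,-16.454) [heading=240, move]
  -- iteration 2/2 --
  PU: pen up
  RT 120: heading 240 -> 120
  FD 19: (-9.5,-16.454) -> (-19,0) [heading=120, move]
]
Final: pos=(-19,0), heading=120, 0 segment(s) drawn

Answer: -19 0 120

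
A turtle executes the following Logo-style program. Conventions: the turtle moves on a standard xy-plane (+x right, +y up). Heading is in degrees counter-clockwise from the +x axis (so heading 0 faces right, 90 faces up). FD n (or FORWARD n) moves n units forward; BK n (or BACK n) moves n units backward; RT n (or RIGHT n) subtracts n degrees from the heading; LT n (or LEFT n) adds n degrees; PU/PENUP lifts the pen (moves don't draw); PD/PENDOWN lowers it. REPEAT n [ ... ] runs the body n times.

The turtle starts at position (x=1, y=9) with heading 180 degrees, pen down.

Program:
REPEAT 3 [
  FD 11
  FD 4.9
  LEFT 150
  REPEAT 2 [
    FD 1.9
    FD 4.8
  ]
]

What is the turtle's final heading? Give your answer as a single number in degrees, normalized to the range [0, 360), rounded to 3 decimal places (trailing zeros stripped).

Answer: 270

Derivation:
Executing turtle program step by step:
Start: pos=(1,9), heading=180, pen down
REPEAT 3 [
  -- iteration 1/3 --
  FD 11: (1,9) -> (-10,9) [heading=180, draw]
  FD 4.9: (-10,9) -> (-14.9,9) [heading=180, draw]
  LT 150: heading 180 -> 330
  REPEAT 2 [
    -- iteration 1/2 --
    FD 1.9: (-14.9,9) -> (-13.255,8.05) [heading=330, draw]
    FD 4.8: (-13.255,8.05) -> (-9.098,5.65) [heading=330, draw]
    -- iteration 2/2 --
    FD 1.9: (-9.098,5.65) -> (-7.452,4.7) [heading=330, draw]
    FD 4.8: (-7.452,4.7) -> (-3.295,2.3) [heading=330, draw]
  ]
  -- iteration 2/3 --
  FD 11: (-3.295,2.3) -> (6.231,-3.2) [heading=330, draw]
  FD 4.9: (6.231,-3.2) -> (10.475,-5.65) [heading=330, draw]
  LT 150: heading 330 -> 120
  REPEAT 2 [
    -- iteration 1/2 --
    FD 1.9: (10.475,-5.65) -> (9.525,-4.005) [heading=120, draw]
    FD 4.8: (9.525,-4.005) -> (7.125,0.152) [heading=120, draw]
    -- iteration 2/2 --
    FD 1.9: (7.125,0.152) -> (6.175,1.798) [heading=120, draw]
    FD 4.8: (6.175,1.798) -> (3.775,5.955) [heading=120, draw]
  ]
  -- iteration 3/3 --
  FD 11: (3.775,5.955) -> (-1.725,15.481) [heading=120, draw]
  FD 4.9: (-1.725,15.481) -> (-4.175,19.725) [heading=120, draw]
  LT 150: heading 120 -> 270
  REPEAT 2 [
    -- iteration 1/2 --
    FD 1.9: (-4.175,19.725) -> (-4.175,17.825) [heading=270, draw]
    FD 4.8: (-4.175,17.825) -> (-4.175,13.025) [heading=270, draw]
    -- iteration 2/2 --
    FD 1.9: (-4.175,13.025) -> (-4.175,11.125) [heading=270, draw]
    FD 4.8: (-4.175,11.125) -> (-4.175,6.325) [heading=270, draw]
  ]
]
Final: pos=(-4.175,6.325), heading=270, 18 segment(s) drawn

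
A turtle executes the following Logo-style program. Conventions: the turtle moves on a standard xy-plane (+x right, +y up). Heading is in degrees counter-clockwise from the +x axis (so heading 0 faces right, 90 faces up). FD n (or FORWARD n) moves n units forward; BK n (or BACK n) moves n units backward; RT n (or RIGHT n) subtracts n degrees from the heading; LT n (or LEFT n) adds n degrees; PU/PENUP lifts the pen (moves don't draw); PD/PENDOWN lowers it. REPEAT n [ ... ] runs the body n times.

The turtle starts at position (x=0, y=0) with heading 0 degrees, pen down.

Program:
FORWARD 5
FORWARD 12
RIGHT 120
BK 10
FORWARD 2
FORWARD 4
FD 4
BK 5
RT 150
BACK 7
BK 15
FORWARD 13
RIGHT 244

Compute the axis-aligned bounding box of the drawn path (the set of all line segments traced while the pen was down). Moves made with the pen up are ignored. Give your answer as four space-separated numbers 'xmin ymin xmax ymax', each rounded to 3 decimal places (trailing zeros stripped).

Answer: 0 -17.67 22 8.66

Derivation:
Executing turtle program step by step:
Start: pos=(0,0), heading=0, pen down
FD 5: (0,0) -> (5,0) [heading=0, draw]
FD 12: (5,0) -> (17,0) [heading=0, draw]
RT 120: heading 0 -> 240
BK 10: (17,0) -> (22,8.66) [heading=240, draw]
FD 2: (22,8.66) -> (21,6.928) [heading=240, draw]
FD 4: (21,6.928) -> (19,3.464) [heading=240, draw]
FD 4: (19,3.464) -> (17,0) [heading=240, draw]
BK 5: (17,0) -> (19.5,4.33) [heading=240, draw]
RT 150: heading 240 -> 90
BK 7: (19.5,4.33) -> (19.5,-2.67) [heading=90, draw]
BK 15: (19.5,-2.67) -> (19.5,-17.67) [heading=90, draw]
FD 13: (19.5,-17.67) -> (19.5,-4.67) [heading=90, draw]
RT 244: heading 90 -> 206
Final: pos=(19.5,-4.67), heading=206, 10 segment(s) drawn

Segment endpoints: x in {0, 5, 17, 19, 19.5, 19.5, 21, 22}, y in {-17.67, -4.67, -2.67, 0, 3.464, 4.33, 6.928, 8.66}
xmin=0, ymin=-17.67, xmax=22, ymax=8.66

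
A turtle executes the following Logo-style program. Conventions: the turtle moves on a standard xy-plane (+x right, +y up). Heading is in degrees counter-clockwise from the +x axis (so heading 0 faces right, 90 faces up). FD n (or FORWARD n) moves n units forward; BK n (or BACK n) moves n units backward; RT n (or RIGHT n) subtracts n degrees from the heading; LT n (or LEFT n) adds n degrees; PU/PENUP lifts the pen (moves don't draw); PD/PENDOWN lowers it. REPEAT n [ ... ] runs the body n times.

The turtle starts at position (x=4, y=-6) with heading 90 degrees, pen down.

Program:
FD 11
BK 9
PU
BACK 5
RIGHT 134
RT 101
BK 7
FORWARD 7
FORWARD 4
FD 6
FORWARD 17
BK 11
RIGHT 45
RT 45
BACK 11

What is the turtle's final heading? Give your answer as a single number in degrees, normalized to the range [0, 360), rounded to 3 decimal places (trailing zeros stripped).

Executing turtle program step by step:
Start: pos=(4,-6), heading=90, pen down
FD 11: (4,-6) -> (4,5) [heading=90, draw]
BK 9: (4,5) -> (4,-4) [heading=90, draw]
PU: pen up
BK 5: (4,-4) -> (4,-9) [heading=90, move]
RT 134: heading 90 -> 316
RT 101: heading 316 -> 215
BK 7: (4,-9) -> (9.734,-4.985) [heading=215, move]
FD 7: (9.734,-4.985) -> (4,-9) [heading=215, move]
FD 4: (4,-9) -> (0.723,-11.294) [heading=215, move]
FD 6: (0.723,-11.294) -> (-4.192,-14.736) [heading=215, move]
FD 17: (-4.192,-14.736) -> (-18.117,-24.487) [heading=215, move]
BK 11: (-18.117,-24.487) -> (-9.106,-18.177) [heading=215, move]
RT 45: heading 215 -> 170
RT 45: heading 170 -> 125
BK 11: (-9.106,-18.177) -> (-2.797,-27.188) [heading=125, move]
Final: pos=(-2.797,-27.188), heading=125, 2 segment(s) drawn

Answer: 125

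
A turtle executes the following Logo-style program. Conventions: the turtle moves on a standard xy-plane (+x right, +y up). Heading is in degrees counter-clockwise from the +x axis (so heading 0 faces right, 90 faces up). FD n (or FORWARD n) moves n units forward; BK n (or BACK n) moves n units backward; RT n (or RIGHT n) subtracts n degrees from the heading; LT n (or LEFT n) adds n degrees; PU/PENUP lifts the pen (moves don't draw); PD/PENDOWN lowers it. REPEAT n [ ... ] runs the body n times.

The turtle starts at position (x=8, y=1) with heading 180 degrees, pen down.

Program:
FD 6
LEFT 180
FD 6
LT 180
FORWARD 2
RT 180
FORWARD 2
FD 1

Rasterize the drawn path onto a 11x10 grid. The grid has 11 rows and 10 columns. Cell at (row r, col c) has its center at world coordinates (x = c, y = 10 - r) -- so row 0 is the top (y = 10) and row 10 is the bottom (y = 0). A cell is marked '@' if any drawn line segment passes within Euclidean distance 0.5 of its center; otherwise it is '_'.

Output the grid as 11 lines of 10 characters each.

Segment 0: (8,1) -> (2,1)
Segment 1: (2,1) -> (8,1)
Segment 2: (8,1) -> (6,1)
Segment 3: (6,1) -> (8,1)
Segment 4: (8,1) -> (9,1)

Answer: __________
__________
__________
__________
__________
__________
__________
__________
__________
__@@@@@@@@
__________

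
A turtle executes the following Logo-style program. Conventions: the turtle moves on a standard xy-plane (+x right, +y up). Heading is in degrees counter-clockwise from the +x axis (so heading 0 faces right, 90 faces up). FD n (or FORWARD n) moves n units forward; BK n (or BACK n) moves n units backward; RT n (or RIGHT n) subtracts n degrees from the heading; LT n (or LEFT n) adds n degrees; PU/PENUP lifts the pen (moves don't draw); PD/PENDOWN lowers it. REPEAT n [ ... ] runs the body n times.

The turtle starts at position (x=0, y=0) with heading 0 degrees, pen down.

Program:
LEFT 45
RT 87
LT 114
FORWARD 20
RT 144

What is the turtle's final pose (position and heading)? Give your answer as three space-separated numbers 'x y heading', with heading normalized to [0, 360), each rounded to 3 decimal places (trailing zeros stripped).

Executing turtle program step by step:
Start: pos=(0,0), heading=0, pen down
LT 45: heading 0 -> 45
RT 87: heading 45 -> 318
LT 114: heading 318 -> 72
FD 20: (0,0) -> (6.18,19.021) [heading=72, draw]
RT 144: heading 72 -> 288
Final: pos=(6.18,19.021), heading=288, 1 segment(s) drawn

Answer: 6.18 19.021 288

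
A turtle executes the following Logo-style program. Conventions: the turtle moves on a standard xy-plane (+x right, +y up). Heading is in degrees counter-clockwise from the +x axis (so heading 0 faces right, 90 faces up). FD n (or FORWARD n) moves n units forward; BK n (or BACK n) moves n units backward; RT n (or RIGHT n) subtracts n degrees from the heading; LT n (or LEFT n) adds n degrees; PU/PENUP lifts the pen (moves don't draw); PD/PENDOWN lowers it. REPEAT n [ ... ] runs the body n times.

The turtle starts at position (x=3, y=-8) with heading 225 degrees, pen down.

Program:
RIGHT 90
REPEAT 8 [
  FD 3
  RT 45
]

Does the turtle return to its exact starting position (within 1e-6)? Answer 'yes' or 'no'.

Answer: yes

Derivation:
Executing turtle program step by step:
Start: pos=(3,-8), heading=225, pen down
RT 90: heading 225 -> 135
REPEAT 8 [
  -- iteration 1/8 --
  FD 3: (3,-8) -> (0.879,-5.879) [heading=135, draw]
  RT 45: heading 135 -> 90
  -- iteration 2/8 --
  FD 3: (0.879,-5.879) -> (0.879,-2.879) [heading=90, draw]
  RT 45: heading 90 -> 45
  -- iteration 3/8 --
  FD 3: (0.879,-2.879) -> (3,-0.757) [heading=45, draw]
  RT 45: heading 45 -> 0
  -- iteration 4/8 --
  FD 3: (3,-0.757) -> (6,-0.757) [heading=0, draw]
  RT 45: heading 0 -> 315
  -- iteration 5/8 --
  FD 3: (6,-0.757) -> (8.121,-2.879) [heading=315, draw]
  RT 45: heading 315 -> 270
  -- iteration 6/8 --
  FD 3: (8.121,-2.879) -> (8.121,-5.879) [heading=270, draw]
  RT 45: heading 270 -> 225
  -- iteration 7/8 --
  FD 3: (8.121,-5.879) -> (6,-8) [heading=225, draw]
  RT 45: heading 225 -> 180
  -- iteration 8/8 --
  FD 3: (6,-8) -> (3,-8) [heading=180, draw]
  RT 45: heading 180 -> 135
]
Final: pos=(3,-8), heading=135, 8 segment(s) drawn

Start position: (3, -8)
Final position: (3, -8)
Distance = 0; < 1e-6 -> CLOSED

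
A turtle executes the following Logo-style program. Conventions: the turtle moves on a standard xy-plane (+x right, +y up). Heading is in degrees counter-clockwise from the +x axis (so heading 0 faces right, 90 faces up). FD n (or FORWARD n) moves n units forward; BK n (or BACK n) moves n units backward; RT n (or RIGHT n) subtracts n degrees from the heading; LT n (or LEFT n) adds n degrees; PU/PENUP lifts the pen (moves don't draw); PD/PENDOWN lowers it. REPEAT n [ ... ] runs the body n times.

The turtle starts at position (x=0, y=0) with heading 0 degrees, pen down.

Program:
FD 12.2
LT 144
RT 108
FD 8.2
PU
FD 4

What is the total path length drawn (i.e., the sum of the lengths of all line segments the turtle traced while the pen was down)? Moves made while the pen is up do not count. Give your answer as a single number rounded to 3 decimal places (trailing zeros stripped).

Executing turtle program step by step:
Start: pos=(0,0), heading=0, pen down
FD 12.2: (0,0) -> (12.2,0) [heading=0, draw]
LT 144: heading 0 -> 144
RT 108: heading 144 -> 36
FD 8.2: (12.2,0) -> (18.834,4.82) [heading=36, draw]
PU: pen up
FD 4: (18.834,4.82) -> (22.07,7.171) [heading=36, move]
Final: pos=(22.07,7.171), heading=36, 2 segment(s) drawn

Segment lengths:
  seg 1: (0,0) -> (12.2,0), length = 12.2
  seg 2: (12.2,0) -> (18.834,4.82), length = 8.2
Total = 20.4

Answer: 20.4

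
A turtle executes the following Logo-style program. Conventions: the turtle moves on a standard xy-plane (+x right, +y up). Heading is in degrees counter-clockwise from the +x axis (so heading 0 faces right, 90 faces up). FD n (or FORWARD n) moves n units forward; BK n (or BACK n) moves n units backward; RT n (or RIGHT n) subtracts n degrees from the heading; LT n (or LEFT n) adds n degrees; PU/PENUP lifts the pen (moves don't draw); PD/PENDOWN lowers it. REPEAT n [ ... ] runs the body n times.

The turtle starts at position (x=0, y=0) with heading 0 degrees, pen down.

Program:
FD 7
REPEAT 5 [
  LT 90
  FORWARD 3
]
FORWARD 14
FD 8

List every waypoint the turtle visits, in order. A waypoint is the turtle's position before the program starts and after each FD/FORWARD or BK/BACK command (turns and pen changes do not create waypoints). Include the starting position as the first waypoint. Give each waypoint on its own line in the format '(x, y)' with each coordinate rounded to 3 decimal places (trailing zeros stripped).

Executing turtle program step by step:
Start: pos=(0,0), heading=0, pen down
FD 7: (0,0) -> (7,0) [heading=0, draw]
REPEAT 5 [
  -- iteration 1/5 --
  LT 90: heading 0 -> 90
  FD 3: (7,0) -> (7,3) [heading=90, draw]
  -- iteration 2/5 --
  LT 90: heading 90 -> 180
  FD 3: (7,3) -> (4,3) [heading=180, draw]
  -- iteration 3/5 --
  LT 90: heading 180 -> 270
  FD 3: (4,3) -> (4,0) [heading=270, draw]
  -- iteration 4/5 --
  LT 90: heading 270 -> 0
  FD 3: (4,0) -> (7,0) [heading=0, draw]
  -- iteration 5/5 --
  LT 90: heading 0 -> 90
  FD 3: (7,0) -> (7,3) [heading=90, draw]
]
FD 14: (7,3) -> (7,17) [heading=90, draw]
FD 8: (7,17) -> (7,25) [heading=90, draw]
Final: pos=(7,25), heading=90, 8 segment(s) drawn
Waypoints (9 total):
(0, 0)
(7, 0)
(7, 3)
(4, 3)
(4, 0)
(7, 0)
(7, 3)
(7, 17)
(7, 25)

Answer: (0, 0)
(7, 0)
(7, 3)
(4, 3)
(4, 0)
(7, 0)
(7, 3)
(7, 17)
(7, 25)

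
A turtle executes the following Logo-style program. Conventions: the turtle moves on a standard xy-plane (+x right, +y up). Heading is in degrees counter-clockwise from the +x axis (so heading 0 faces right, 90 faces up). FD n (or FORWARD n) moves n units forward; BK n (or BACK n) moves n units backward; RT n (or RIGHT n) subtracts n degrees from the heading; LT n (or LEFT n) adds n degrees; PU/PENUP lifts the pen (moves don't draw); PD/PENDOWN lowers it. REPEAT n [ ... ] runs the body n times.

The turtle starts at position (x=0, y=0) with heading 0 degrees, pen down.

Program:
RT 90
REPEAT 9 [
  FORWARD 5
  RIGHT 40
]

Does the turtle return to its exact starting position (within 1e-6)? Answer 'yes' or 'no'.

Executing turtle program step by step:
Start: pos=(0,0), heading=0, pen down
RT 90: heading 0 -> 270
REPEAT 9 [
  -- iteration 1/9 --
  FD 5: (0,0) -> (0,-5) [heading=270, draw]
  RT 40: heading 270 -> 230
  -- iteration 2/9 --
  FD 5: (0,-5) -> (-3.214,-8.83) [heading=230, draw]
  RT 40: heading 230 -> 190
  -- iteration 3/9 --
  FD 5: (-3.214,-8.83) -> (-8.138,-9.698) [heading=190, draw]
  RT 40: heading 190 -> 150
  -- iteration 4/9 --
  FD 5: (-8.138,-9.698) -> (-12.468,-7.198) [heading=150, draw]
  RT 40: heading 150 -> 110
  -- iteration 5/9 --
  FD 5: (-12.468,-7.198) -> (-14.178,-2.5) [heading=110, draw]
  RT 40: heading 110 -> 70
  -- iteration 6/9 --
  FD 5: (-14.178,-2.5) -> (-12.468,2.198) [heading=70, draw]
  RT 40: heading 70 -> 30
  -- iteration 7/9 --
  FD 5: (-12.468,2.198) -> (-8.138,4.698) [heading=30, draw]
  RT 40: heading 30 -> 350
  -- iteration 8/9 --
  FD 5: (-8.138,4.698) -> (-3.214,3.83) [heading=350, draw]
  RT 40: heading 350 -> 310
  -- iteration 9/9 --
  FD 5: (-3.214,3.83) -> (0,0) [heading=310, draw]
  RT 40: heading 310 -> 270
]
Final: pos=(0,0), heading=270, 9 segment(s) drawn

Start position: (0, 0)
Final position: (0, 0)
Distance = 0; < 1e-6 -> CLOSED

Answer: yes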